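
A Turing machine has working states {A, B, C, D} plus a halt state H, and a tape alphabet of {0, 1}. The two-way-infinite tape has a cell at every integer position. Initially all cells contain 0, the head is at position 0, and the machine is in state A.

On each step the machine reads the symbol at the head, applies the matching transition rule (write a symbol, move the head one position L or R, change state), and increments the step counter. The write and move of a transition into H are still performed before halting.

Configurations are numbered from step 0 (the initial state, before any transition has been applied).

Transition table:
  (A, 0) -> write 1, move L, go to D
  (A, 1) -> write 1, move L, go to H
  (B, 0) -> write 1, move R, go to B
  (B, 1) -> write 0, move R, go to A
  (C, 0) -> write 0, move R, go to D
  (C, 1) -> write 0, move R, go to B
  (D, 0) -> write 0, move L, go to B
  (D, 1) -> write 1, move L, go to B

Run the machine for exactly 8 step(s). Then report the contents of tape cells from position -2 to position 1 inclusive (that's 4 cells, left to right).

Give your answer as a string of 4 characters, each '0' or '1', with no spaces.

Answer: 1001

Derivation:
Step 1: in state A at pos 0, read 0 -> (A,0)->write 1,move L,goto D. Now: state=D, head=-1, tape[-2..1]=0010 (head:  ^)
Step 2: in state D at pos -1, read 0 -> (D,0)->write 0,move L,goto B. Now: state=B, head=-2, tape[-3..1]=00010 (head:  ^)
Step 3: in state B at pos -2, read 0 -> (B,0)->write 1,move R,goto B. Now: state=B, head=-1, tape[-3..1]=01010 (head:   ^)
Step 4: in state B at pos -1, read 0 -> (B,0)->write 1,move R,goto B. Now: state=B, head=0, tape[-3..1]=01110 (head:    ^)
Step 5: in state B at pos 0, read 1 -> (B,1)->write 0,move R,goto A. Now: state=A, head=1, tape[-3..2]=011000 (head:     ^)
Step 6: in state A at pos 1, read 0 -> (A,0)->write 1,move L,goto D. Now: state=D, head=0, tape[-3..2]=011010 (head:    ^)
Step 7: in state D at pos 0, read 0 -> (D,0)->write 0,move L,goto B. Now: state=B, head=-1, tape[-3..2]=011010 (head:   ^)
Step 8: in state B at pos -1, read 1 -> (B,1)->write 0,move R,goto A. Now: state=A, head=0, tape[-3..2]=010010 (head:    ^)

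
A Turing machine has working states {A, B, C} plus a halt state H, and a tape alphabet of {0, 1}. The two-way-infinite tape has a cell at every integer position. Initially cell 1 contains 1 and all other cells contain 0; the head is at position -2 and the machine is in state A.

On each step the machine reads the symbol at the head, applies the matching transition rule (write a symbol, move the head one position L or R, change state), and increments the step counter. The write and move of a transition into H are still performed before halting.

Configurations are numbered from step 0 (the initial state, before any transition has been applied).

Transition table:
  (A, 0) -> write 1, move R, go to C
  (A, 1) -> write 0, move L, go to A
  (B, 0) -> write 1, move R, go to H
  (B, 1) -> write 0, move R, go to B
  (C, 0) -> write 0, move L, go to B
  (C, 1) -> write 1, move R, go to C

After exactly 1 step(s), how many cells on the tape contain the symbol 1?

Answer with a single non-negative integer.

Step 1: in state A at pos -2, read 0 -> (A,0)->write 1,move R,goto C. Now: state=C, head=-1, tape[-3..2]=010010 (head:   ^)
Cells containing 1 after step 1: {-2, 1} -> 2 cell(s)

Answer: 2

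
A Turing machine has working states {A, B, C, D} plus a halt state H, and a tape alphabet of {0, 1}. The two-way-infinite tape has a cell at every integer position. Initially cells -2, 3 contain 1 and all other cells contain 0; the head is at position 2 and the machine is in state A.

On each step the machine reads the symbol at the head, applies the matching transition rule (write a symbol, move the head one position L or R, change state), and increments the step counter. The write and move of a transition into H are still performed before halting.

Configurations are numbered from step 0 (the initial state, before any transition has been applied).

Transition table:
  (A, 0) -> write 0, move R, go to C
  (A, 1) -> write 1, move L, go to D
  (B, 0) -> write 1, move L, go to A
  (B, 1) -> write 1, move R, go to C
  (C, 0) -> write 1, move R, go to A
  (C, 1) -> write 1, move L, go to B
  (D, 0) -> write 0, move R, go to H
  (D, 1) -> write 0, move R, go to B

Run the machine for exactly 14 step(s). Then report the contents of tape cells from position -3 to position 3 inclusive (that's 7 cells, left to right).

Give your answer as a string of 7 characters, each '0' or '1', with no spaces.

Step 1: in state A at pos 2, read 0 -> (A,0)->write 0,move R,goto C. Now: state=C, head=3, tape[-3..4]=01000010 (head:       ^)
Step 2: in state C at pos 3, read 1 -> (C,1)->write 1,move L,goto B. Now: state=B, head=2, tape[-3..4]=01000010 (head:      ^)
Step 3: in state B at pos 2, read 0 -> (B,0)->write 1,move L,goto A. Now: state=A, head=1, tape[-3..4]=01000110 (head:     ^)
Step 4: in state A at pos 1, read 0 -> (A,0)->write 0,move R,goto C. Now: state=C, head=2, tape[-3..4]=01000110 (head:      ^)
Step 5: in state C at pos 2, read 1 -> (C,1)->write 1,move L,goto B. Now: state=B, head=1, tape[-3..4]=01000110 (head:     ^)
Step 6: in state B at pos 1, read 0 -> (B,0)->write 1,move L,goto A. Now: state=A, head=0, tape[-3..4]=01001110 (head:    ^)
Step 7: in state A at pos 0, read 0 -> (A,0)->write 0,move R,goto C. Now: state=C, head=1, tape[-3..4]=01001110 (head:     ^)
Step 8: in state C at pos 1, read 1 -> (C,1)->write 1,move L,goto B. Now: state=B, head=0, tape[-3..4]=01001110 (head:    ^)
Step 9: in state B at pos 0, read 0 -> (B,0)->write 1,move L,goto A. Now: state=A, head=-1, tape[-3..4]=01011110 (head:   ^)
Step 10: in state A at pos -1, read 0 -> (A,0)->write 0,move R,goto C. Now: state=C, head=0, tape[-3..4]=01011110 (head:    ^)
Step 11: in state C at pos 0, read 1 -> (C,1)->write 1,move L,goto B. Now: state=B, head=-1, tape[-3..4]=01011110 (head:   ^)
Step 12: in state B at pos -1, read 0 -> (B,0)->write 1,move L,goto A. Now: state=A, head=-2, tape[-3..4]=01111110 (head:  ^)
Step 13: in state A at pos -2, read 1 -> (A,1)->write 1,move L,goto D. Now: state=D, head=-3, tape[-4..4]=001111110 (head:  ^)
Step 14: in state D at pos -3, read 0 -> (D,0)->write 0,move R,goto H. Now: state=H, head=-2, tape[-4..4]=001111110 (head:   ^)

Answer: 0111111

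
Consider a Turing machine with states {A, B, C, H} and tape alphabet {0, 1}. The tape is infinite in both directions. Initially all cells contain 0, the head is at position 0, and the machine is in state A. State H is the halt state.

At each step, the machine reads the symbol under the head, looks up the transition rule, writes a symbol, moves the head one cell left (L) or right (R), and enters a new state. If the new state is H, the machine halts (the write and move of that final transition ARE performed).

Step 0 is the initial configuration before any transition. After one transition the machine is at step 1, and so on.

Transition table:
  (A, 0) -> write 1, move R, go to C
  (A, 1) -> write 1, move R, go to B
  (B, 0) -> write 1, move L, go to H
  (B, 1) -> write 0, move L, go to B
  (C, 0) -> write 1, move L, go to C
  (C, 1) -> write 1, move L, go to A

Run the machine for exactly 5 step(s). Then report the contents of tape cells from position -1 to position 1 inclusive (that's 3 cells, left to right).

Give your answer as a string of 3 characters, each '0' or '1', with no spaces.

Answer: 111

Derivation:
Step 1: in state A at pos 0, read 0 -> (A,0)->write 1,move R,goto C. Now: state=C, head=1, tape[-1..2]=0100 (head:   ^)
Step 2: in state C at pos 1, read 0 -> (C,0)->write 1,move L,goto C. Now: state=C, head=0, tape[-1..2]=0110 (head:  ^)
Step 3: in state C at pos 0, read 1 -> (C,1)->write 1,move L,goto A. Now: state=A, head=-1, tape[-2..2]=00110 (head:  ^)
Step 4: in state A at pos -1, read 0 -> (A,0)->write 1,move R,goto C. Now: state=C, head=0, tape[-2..2]=01110 (head:   ^)
Step 5: in state C at pos 0, read 1 -> (C,1)->write 1,move L,goto A. Now: state=A, head=-1, tape[-2..2]=01110 (head:  ^)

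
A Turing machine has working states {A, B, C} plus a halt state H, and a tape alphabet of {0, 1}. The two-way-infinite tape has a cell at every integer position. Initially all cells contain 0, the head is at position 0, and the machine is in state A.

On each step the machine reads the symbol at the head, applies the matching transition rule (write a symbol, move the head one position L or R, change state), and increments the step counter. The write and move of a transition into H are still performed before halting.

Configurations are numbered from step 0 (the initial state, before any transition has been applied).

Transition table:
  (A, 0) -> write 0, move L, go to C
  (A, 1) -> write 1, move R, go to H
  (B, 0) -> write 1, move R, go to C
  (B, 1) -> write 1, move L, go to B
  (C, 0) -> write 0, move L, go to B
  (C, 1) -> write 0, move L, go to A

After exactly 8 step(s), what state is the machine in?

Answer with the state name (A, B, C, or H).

Answer: H

Derivation:
Step 1: in state A at pos 0, read 0 -> (A,0)->write 0,move L,goto C. Now: state=C, head=-1, tape[-2..1]=0000 (head:  ^)
Step 2: in state C at pos -1, read 0 -> (C,0)->write 0,move L,goto B. Now: state=B, head=-2, tape[-3..1]=00000 (head:  ^)
Step 3: in state B at pos -2, read 0 -> (B,0)->write 1,move R,goto C. Now: state=C, head=-1, tape[-3..1]=01000 (head:   ^)
Step 4: in state C at pos -1, read 0 -> (C,0)->write 0,move L,goto B. Now: state=B, head=-2, tape[-3..1]=01000 (head:  ^)
Step 5: in state B at pos -2, read 1 -> (B,1)->write 1,move L,goto B. Now: state=B, head=-3, tape[-4..1]=001000 (head:  ^)
Step 6: in state B at pos -3, read 0 -> (B,0)->write 1,move R,goto C. Now: state=C, head=-2, tape[-4..1]=011000 (head:   ^)
Step 7: in state C at pos -2, read 1 -> (C,1)->write 0,move L,goto A. Now: state=A, head=-3, tape[-4..1]=010000 (head:  ^)
Step 8: in state A at pos -3, read 1 -> (A,1)->write 1,move R,goto H. Now: state=H, head=-2, tape[-4..1]=010000 (head:   ^)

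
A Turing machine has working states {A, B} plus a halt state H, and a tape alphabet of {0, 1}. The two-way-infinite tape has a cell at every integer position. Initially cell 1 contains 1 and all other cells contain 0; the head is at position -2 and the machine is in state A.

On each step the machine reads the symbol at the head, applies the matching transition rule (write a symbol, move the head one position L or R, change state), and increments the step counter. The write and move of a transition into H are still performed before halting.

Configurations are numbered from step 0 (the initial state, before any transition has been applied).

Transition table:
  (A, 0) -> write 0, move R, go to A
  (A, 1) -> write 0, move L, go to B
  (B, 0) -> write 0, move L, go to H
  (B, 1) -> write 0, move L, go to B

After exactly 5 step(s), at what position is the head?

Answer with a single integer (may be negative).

Answer: -1

Derivation:
Step 1: in state A at pos -2, read 0 -> (A,0)->write 0,move R,goto A. Now: state=A, head=-1, tape[-3..2]=000010 (head:   ^)
Step 2: in state A at pos -1, read 0 -> (A,0)->write 0,move R,goto A. Now: state=A, head=0, tape[-3..2]=000010 (head:    ^)
Step 3: in state A at pos 0, read 0 -> (A,0)->write 0,move R,goto A. Now: state=A, head=1, tape[-3..2]=000010 (head:     ^)
Step 4: in state A at pos 1, read 1 -> (A,1)->write 0,move L,goto B. Now: state=B, head=0, tape[-3..2]=000000 (head:    ^)
Step 5: in state B at pos 0, read 0 -> (B,0)->write 0,move L,goto H. Now: state=H, head=-1, tape[-3..2]=000000 (head:   ^)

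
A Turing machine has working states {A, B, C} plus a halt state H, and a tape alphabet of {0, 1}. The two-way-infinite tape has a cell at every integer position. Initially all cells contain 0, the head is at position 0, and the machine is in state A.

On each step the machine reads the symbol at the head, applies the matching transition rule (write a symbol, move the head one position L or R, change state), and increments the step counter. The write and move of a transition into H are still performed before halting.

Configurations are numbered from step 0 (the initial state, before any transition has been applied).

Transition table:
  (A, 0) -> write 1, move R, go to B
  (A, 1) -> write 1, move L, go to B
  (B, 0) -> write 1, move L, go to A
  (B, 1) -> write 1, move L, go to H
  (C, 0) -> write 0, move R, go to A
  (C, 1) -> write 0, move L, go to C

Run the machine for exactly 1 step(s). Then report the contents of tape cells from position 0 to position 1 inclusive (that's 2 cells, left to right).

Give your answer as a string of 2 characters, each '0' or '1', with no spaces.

Step 1: in state A at pos 0, read 0 -> (A,0)->write 1,move R,goto B. Now: state=B, head=1, tape[-1..2]=0100 (head:   ^)

Answer: 10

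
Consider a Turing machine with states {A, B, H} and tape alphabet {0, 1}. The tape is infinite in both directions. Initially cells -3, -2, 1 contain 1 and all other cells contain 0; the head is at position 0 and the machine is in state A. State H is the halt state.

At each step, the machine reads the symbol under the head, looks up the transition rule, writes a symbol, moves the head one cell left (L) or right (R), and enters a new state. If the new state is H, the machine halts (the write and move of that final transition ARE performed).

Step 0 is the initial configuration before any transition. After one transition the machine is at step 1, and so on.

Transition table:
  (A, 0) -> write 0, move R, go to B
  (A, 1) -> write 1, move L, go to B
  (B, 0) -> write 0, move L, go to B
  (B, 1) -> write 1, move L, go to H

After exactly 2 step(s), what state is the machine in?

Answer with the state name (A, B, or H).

Step 1: in state A at pos 0, read 0 -> (A,0)->write 0,move R,goto B. Now: state=B, head=1, tape[-4..2]=0110010 (head:      ^)
Step 2: in state B at pos 1, read 1 -> (B,1)->write 1,move L,goto H. Now: state=H, head=0, tape[-4..2]=0110010 (head:     ^)

Answer: H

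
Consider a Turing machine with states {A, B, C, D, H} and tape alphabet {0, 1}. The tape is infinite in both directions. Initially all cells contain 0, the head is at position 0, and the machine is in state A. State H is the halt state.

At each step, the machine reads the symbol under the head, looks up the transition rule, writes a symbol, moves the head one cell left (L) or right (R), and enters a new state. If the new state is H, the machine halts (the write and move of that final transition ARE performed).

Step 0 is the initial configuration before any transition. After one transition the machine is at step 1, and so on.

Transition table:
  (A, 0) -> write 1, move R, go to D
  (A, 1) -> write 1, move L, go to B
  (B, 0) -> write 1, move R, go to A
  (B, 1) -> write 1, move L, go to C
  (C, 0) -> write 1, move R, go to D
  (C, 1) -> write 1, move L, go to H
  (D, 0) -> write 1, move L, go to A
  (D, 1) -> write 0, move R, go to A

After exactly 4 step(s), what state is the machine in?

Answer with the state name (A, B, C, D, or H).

Step 1: in state A at pos 0, read 0 -> (A,0)->write 1,move R,goto D. Now: state=D, head=1, tape[-1..2]=0100 (head:   ^)
Step 2: in state D at pos 1, read 0 -> (D,0)->write 1,move L,goto A. Now: state=A, head=0, tape[-1..2]=0110 (head:  ^)
Step 3: in state A at pos 0, read 1 -> (A,1)->write 1,move L,goto B. Now: state=B, head=-1, tape[-2..2]=00110 (head:  ^)
Step 4: in state B at pos -1, read 0 -> (B,0)->write 1,move R,goto A. Now: state=A, head=0, tape[-2..2]=01110 (head:   ^)

Answer: A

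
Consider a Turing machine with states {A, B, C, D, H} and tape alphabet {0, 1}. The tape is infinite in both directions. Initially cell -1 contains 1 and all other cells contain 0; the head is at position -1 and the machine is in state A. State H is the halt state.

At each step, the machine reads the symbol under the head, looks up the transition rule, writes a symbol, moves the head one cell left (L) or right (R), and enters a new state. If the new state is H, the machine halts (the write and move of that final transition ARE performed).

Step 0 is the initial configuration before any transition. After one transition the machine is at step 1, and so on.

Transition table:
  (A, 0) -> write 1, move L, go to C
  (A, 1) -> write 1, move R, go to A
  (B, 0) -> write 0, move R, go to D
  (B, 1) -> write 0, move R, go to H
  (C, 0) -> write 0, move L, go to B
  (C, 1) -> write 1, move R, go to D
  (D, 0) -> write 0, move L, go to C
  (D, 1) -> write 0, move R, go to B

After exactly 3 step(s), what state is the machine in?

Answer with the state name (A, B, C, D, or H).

Answer: D

Derivation:
Step 1: in state A at pos -1, read 1 -> (A,1)->write 1,move R,goto A. Now: state=A, head=0, tape[-2..1]=0100 (head:   ^)
Step 2: in state A at pos 0, read 0 -> (A,0)->write 1,move L,goto C. Now: state=C, head=-1, tape[-2..1]=0110 (head:  ^)
Step 3: in state C at pos -1, read 1 -> (C,1)->write 1,move R,goto D. Now: state=D, head=0, tape[-2..1]=0110 (head:   ^)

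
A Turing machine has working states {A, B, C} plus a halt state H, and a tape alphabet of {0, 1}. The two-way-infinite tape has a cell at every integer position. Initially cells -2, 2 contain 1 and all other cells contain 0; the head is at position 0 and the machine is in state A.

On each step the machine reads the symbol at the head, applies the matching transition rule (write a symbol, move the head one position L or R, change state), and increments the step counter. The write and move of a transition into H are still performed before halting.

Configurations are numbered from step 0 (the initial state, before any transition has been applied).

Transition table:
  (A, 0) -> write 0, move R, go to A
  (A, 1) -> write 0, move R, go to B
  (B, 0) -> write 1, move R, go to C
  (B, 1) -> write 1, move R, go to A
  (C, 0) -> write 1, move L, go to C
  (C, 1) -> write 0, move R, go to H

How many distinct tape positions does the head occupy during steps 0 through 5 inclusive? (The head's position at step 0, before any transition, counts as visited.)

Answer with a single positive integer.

Step 1: in state A at pos 0, read 0 -> (A,0)->write 0,move R,goto A. Now: state=A, head=1, tape[-3..3]=0100010 (head:     ^)
Step 2: in state A at pos 1, read 0 -> (A,0)->write 0,move R,goto A. Now: state=A, head=2, tape[-3..3]=0100010 (head:      ^)
Step 3: in state A at pos 2, read 1 -> (A,1)->write 0,move R,goto B. Now: state=B, head=3, tape[-3..4]=01000000 (head:       ^)
Step 4: in state B at pos 3, read 0 -> (B,0)->write 1,move R,goto C. Now: state=C, head=4, tape[-3..5]=010000100 (head:        ^)
Step 5: in state C at pos 4, read 0 -> (C,0)->write 1,move L,goto C. Now: state=C, head=3, tape[-3..5]=010000110 (head:       ^)
Head positions at steps 0..5: starting at 0, distinct positions visited = {0, 1, 2, 3, 4} -> 5 position(s)

Answer: 5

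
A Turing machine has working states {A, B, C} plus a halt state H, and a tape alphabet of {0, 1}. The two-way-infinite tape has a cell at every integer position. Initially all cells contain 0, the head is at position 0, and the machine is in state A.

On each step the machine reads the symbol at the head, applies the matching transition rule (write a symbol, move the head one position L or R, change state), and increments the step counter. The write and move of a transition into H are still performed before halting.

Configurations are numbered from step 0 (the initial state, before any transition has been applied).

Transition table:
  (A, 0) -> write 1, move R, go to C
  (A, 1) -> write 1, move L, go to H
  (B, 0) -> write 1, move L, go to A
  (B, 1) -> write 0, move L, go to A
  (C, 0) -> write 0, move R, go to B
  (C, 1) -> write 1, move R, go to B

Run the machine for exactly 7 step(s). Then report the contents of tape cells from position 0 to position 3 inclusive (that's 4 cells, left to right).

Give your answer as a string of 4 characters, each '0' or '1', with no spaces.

Step 1: in state A at pos 0, read 0 -> (A,0)->write 1,move R,goto C. Now: state=C, head=1, tape[-1..2]=0100 (head:   ^)
Step 2: in state C at pos 1, read 0 -> (C,0)->write 0,move R,goto B. Now: state=B, head=2, tape[-1..3]=01000 (head:    ^)
Step 3: in state B at pos 2, read 0 -> (B,0)->write 1,move L,goto A. Now: state=A, head=1, tape[-1..3]=01010 (head:   ^)
Step 4: in state A at pos 1, read 0 -> (A,0)->write 1,move R,goto C. Now: state=C, head=2, tape[-1..3]=01110 (head:    ^)
Step 5: in state C at pos 2, read 1 -> (C,1)->write 1,move R,goto B. Now: state=B, head=3, tape[-1..4]=011100 (head:     ^)
Step 6: in state B at pos 3, read 0 -> (B,0)->write 1,move L,goto A. Now: state=A, head=2, tape[-1..4]=011110 (head:    ^)
Step 7: in state A at pos 2, read 1 -> (A,1)->write 1,move L,goto H. Now: state=H, head=1, tape[-1..4]=011110 (head:   ^)

Answer: 1111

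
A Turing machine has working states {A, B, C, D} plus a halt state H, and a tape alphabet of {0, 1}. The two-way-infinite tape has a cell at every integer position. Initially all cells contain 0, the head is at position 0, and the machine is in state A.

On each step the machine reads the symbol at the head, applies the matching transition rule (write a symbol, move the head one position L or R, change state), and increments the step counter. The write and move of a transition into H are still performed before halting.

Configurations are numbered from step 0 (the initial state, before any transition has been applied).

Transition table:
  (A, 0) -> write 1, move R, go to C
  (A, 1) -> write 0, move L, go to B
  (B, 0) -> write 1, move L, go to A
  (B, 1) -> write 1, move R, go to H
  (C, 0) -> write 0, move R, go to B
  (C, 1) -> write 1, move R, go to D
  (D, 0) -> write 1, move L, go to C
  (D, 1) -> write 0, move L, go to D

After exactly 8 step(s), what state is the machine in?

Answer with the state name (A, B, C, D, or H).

Answer: D

Derivation:
Step 1: in state A at pos 0, read 0 -> (A,0)->write 1,move R,goto C. Now: state=C, head=1, tape[-1..2]=0100 (head:   ^)
Step 2: in state C at pos 1, read 0 -> (C,0)->write 0,move R,goto B. Now: state=B, head=2, tape[-1..3]=01000 (head:    ^)
Step 3: in state B at pos 2, read 0 -> (B,0)->write 1,move L,goto A. Now: state=A, head=1, tape[-1..3]=01010 (head:   ^)
Step 4: in state A at pos 1, read 0 -> (A,0)->write 1,move R,goto C. Now: state=C, head=2, tape[-1..3]=01110 (head:    ^)
Step 5: in state C at pos 2, read 1 -> (C,1)->write 1,move R,goto D. Now: state=D, head=3, tape[-1..4]=011100 (head:     ^)
Step 6: in state D at pos 3, read 0 -> (D,0)->write 1,move L,goto C. Now: state=C, head=2, tape[-1..4]=011110 (head:    ^)
Step 7: in state C at pos 2, read 1 -> (C,1)->write 1,move R,goto D. Now: state=D, head=3, tape[-1..4]=011110 (head:     ^)
Step 8: in state D at pos 3, read 1 -> (D,1)->write 0,move L,goto D. Now: state=D, head=2, tape[-1..4]=011100 (head:    ^)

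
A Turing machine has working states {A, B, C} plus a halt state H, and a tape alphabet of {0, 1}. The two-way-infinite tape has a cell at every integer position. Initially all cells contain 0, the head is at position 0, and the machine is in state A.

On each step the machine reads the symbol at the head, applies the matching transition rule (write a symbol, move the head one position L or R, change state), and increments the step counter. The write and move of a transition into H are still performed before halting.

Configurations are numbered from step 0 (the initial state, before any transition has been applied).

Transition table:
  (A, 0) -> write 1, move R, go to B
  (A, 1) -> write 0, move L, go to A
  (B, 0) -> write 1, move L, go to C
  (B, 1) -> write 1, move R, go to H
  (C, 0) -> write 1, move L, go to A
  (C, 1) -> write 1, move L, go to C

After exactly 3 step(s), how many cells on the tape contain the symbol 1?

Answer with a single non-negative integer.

Answer: 2

Derivation:
Step 1: in state A at pos 0, read 0 -> (A,0)->write 1,move R,goto B. Now: state=B, head=1, tape[-1..2]=0100 (head:   ^)
Step 2: in state B at pos 1, read 0 -> (B,0)->write 1,move L,goto C. Now: state=C, head=0, tape[-1..2]=0110 (head:  ^)
Step 3: in state C at pos 0, read 1 -> (C,1)->write 1,move L,goto C. Now: state=C, head=-1, tape[-2..2]=00110 (head:  ^)
Cells containing 1 after step 3: {0, 1} -> 2 cell(s)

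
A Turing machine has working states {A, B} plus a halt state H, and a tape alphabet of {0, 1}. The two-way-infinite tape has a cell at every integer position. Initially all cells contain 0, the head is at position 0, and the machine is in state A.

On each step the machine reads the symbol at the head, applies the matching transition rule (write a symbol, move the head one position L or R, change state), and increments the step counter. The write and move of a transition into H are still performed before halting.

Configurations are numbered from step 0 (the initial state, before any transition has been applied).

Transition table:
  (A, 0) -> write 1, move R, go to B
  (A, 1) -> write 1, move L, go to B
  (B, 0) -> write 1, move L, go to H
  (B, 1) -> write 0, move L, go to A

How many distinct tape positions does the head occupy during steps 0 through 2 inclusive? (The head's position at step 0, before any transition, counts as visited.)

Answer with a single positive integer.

Step 1: in state A at pos 0, read 0 -> (A,0)->write 1,move R,goto B. Now: state=B, head=1, tape[-1..2]=0100 (head:   ^)
Step 2: in state B at pos 1, read 0 -> (B,0)->write 1,move L,goto H. Now: state=H, head=0, tape[-1..2]=0110 (head:  ^)
Head positions at steps 0..2: starting at 0, distinct positions visited = {0, 1} -> 2 position(s)

Answer: 2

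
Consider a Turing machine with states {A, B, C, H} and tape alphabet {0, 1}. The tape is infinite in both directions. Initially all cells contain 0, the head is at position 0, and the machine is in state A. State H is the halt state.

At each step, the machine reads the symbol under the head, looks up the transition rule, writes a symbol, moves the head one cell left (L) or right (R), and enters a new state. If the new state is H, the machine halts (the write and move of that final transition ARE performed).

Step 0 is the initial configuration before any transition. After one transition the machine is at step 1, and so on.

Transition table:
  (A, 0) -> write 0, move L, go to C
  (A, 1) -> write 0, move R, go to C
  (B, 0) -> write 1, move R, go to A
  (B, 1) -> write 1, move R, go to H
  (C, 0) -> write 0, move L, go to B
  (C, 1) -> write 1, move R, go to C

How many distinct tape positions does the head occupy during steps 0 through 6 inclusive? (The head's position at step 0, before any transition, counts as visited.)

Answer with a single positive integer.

Answer: 3

Derivation:
Step 1: in state A at pos 0, read 0 -> (A,0)->write 0,move L,goto C. Now: state=C, head=-1, tape[-2..1]=0000 (head:  ^)
Step 2: in state C at pos -1, read 0 -> (C,0)->write 0,move L,goto B. Now: state=B, head=-2, tape[-3..1]=00000 (head:  ^)
Step 3: in state B at pos -2, read 0 -> (B,0)->write 1,move R,goto A. Now: state=A, head=-1, tape[-3..1]=01000 (head:   ^)
Step 4: in state A at pos -1, read 0 -> (A,0)->write 0,move L,goto C. Now: state=C, head=-2, tape[-3..1]=01000 (head:  ^)
Step 5: in state C at pos -2, read 1 -> (C,1)->write 1,move R,goto C. Now: state=C, head=-1, tape[-3..1]=01000 (head:   ^)
Step 6: in state C at pos -1, read 0 -> (C,0)->write 0,move L,goto B. Now: state=B, head=-2, tape[-3..1]=01000 (head:  ^)
Head positions at steps 0..6: starting at 0, distinct positions visited = {-2, -1, 0} -> 3 position(s)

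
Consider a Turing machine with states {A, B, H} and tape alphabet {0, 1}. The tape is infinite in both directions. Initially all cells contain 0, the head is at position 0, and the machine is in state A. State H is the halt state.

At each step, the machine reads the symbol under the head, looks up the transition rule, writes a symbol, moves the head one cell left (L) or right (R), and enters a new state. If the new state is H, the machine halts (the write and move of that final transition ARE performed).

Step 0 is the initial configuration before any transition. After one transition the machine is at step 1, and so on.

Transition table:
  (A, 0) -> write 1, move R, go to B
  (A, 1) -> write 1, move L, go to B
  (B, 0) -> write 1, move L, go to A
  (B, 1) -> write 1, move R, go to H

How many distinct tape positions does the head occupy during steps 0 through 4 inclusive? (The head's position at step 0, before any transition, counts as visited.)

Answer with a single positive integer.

Answer: 4

Derivation:
Step 1: in state A at pos 0, read 0 -> (A,0)->write 1,move R,goto B. Now: state=B, head=1, tape[-1..2]=0100 (head:   ^)
Step 2: in state B at pos 1, read 0 -> (B,0)->write 1,move L,goto A. Now: state=A, head=0, tape[-1..2]=0110 (head:  ^)
Step 3: in state A at pos 0, read 1 -> (A,1)->write 1,move L,goto B. Now: state=B, head=-1, tape[-2..2]=00110 (head:  ^)
Step 4: in state B at pos -1, read 0 -> (B,0)->write 1,move L,goto A. Now: state=A, head=-2, tape[-3..2]=001110 (head:  ^)
Head positions at steps 0..4: starting at 0, distinct positions visited = {-2, -1, 0, 1} -> 4 position(s)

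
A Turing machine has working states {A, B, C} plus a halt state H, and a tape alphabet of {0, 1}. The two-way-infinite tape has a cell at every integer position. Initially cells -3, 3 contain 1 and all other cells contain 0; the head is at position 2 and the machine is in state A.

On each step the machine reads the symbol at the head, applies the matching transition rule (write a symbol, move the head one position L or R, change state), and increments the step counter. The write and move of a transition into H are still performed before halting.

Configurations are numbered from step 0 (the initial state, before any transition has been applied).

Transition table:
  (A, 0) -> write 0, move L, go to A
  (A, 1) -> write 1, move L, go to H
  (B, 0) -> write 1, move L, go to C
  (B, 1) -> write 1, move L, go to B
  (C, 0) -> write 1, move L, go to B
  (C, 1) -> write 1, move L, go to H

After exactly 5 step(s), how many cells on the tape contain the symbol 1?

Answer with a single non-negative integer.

Answer: 2

Derivation:
Step 1: in state A at pos 2, read 0 -> (A,0)->write 0,move L,goto A. Now: state=A, head=1, tape[-4..4]=010000010 (head:      ^)
Step 2: in state A at pos 1, read 0 -> (A,0)->write 0,move L,goto A. Now: state=A, head=0, tape[-4..4]=010000010 (head:     ^)
Step 3: in state A at pos 0, read 0 -> (A,0)->write 0,move L,goto A. Now: state=A, head=-1, tape[-4..4]=010000010 (head:    ^)
Step 4: in state A at pos -1, read 0 -> (A,0)->write 0,move L,goto A. Now: state=A, head=-2, tape[-4..4]=010000010 (head:   ^)
Step 5: in state A at pos -2, read 0 -> (A,0)->write 0,move L,goto A. Now: state=A, head=-3, tape[-4..4]=010000010 (head:  ^)
Cells containing 1 after step 5: {-3, 3} -> 2 cell(s)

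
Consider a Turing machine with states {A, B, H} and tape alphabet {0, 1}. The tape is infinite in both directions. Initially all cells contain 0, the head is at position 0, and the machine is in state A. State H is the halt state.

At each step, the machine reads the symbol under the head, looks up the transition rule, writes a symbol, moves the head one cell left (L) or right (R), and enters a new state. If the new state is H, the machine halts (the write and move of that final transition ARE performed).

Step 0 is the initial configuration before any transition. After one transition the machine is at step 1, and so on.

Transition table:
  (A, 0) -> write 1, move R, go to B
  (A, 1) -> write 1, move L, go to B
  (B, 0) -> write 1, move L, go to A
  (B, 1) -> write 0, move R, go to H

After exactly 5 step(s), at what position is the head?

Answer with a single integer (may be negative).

Step 1: in state A at pos 0, read 0 -> (A,0)->write 1,move R,goto B. Now: state=B, head=1, tape[-1..2]=0100 (head:   ^)
Step 2: in state B at pos 1, read 0 -> (B,0)->write 1,move L,goto A. Now: state=A, head=0, tape[-1..2]=0110 (head:  ^)
Step 3: in state A at pos 0, read 1 -> (A,1)->write 1,move L,goto B. Now: state=B, head=-1, tape[-2..2]=00110 (head:  ^)
Step 4: in state B at pos -1, read 0 -> (B,0)->write 1,move L,goto A. Now: state=A, head=-2, tape[-3..2]=001110 (head:  ^)
Step 5: in state A at pos -2, read 0 -> (A,0)->write 1,move R,goto B. Now: state=B, head=-1, tape[-3..2]=011110 (head:   ^)

Answer: -1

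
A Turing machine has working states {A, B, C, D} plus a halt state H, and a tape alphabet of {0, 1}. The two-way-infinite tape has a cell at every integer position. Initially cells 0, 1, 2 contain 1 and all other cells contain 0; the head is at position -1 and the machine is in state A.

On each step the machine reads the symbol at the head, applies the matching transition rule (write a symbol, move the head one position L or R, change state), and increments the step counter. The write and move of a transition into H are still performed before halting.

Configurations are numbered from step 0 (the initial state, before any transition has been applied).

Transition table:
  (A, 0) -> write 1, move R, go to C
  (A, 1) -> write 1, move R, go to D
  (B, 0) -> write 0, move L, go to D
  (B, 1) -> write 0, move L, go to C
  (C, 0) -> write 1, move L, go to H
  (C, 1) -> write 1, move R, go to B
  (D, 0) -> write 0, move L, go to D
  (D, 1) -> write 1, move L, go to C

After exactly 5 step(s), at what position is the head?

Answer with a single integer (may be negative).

Step 1: in state A at pos -1, read 0 -> (A,0)->write 1,move R,goto C. Now: state=C, head=0, tape[-2..3]=011110 (head:   ^)
Step 2: in state C at pos 0, read 1 -> (C,1)->write 1,move R,goto B. Now: state=B, head=1, tape[-2..3]=011110 (head:    ^)
Step 3: in state B at pos 1, read 1 -> (B,1)->write 0,move L,goto C. Now: state=C, head=0, tape[-2..3]=011010 (head:   ^)
Step 4: in state C at pos 0, read 1 -> (C,1)->write 1,move R,goto B. Now: state=B, head=1, tape[-2..3]=011010 (head:    ^)
Step 5: in state B at pos 1, read 0 -> (B,0)->write 0,move L,goto D. Now: state=D, head=0, tape[-2..3]=011010 (head:   ^)

Answer: 0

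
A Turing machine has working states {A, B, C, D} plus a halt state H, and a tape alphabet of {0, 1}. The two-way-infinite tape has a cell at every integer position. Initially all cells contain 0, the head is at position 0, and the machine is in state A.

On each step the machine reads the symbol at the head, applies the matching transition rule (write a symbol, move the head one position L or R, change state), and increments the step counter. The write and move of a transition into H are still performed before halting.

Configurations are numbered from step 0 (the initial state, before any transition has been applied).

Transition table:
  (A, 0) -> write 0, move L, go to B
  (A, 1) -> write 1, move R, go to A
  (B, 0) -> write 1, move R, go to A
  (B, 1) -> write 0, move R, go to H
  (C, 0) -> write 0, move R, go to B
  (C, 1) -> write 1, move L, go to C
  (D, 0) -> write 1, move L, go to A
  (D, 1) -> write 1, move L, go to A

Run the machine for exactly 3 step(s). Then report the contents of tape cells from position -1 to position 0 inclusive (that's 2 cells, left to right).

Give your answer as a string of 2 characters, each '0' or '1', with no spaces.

Answer: 10

Derivation:
Step 1: in state A at pos 0, read 0 -> (A,0)->write 0,move L,goto B. Now: state=B, head=-1, tape[-2..1]=0000 (head:  ^)
Step 2: in state B at pos -1, read 0 -> (B,0)->write 1,move R,goto A. Now: state=A, head=0, tape[-2..1]=0100 (head:   ^)
Step 3: in state A at pos 0, read 0 -> (A,0)->write 0,move L,goto B. Now: state=B, head=-1, tape[-2..1]=0100 (head:  ^)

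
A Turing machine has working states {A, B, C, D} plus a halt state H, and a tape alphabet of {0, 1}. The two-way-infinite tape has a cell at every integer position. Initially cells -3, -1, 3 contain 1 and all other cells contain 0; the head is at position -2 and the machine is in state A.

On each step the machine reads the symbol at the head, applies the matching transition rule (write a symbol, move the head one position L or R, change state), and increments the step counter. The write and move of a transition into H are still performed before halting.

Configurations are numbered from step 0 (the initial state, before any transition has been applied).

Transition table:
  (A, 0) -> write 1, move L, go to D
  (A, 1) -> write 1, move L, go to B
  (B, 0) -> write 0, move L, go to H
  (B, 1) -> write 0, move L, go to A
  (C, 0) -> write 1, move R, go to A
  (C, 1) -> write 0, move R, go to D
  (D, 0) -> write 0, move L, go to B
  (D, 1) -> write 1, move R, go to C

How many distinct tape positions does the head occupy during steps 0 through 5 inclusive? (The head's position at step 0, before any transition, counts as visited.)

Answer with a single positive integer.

Step 1: in state A at pos -2, read 0 -> (A,0)->write 1,move L,goto D. Now: state=D, head=-3, tape[-4..4]=011100010 (head:  ^)
Step 2: in state D at pos -3, read 1 -> (D,1)->write 1,move R,goto C. Now: state=C, head=-2, tape[-4..4]=011100010 (head:   ^)
Step 3: in state C at pos -2, read 1 -> (C,1)->write 0,move R,goto D. Now: state=D, head=-1, tape[-4..4]=010100010 (head:    ^)
Step 4: in state D at pos -1, read 1 -> (D,1)->write 1,move R,goto C. Now: state=C, head=0, tape[-4..4]=010100010 (head:     ^)
Step 5: in state C at pos 0, read 0 -> (C,0)->write 1,move R,goto A. Now: state=A, head=1, tape[-4..4]=010110010 (head:      ^)
Head positions at steps 0..5: starting at -2, distinct positions visited = {-3, -2, -1, 0, 1} -> 5 position(s)

Answer: 5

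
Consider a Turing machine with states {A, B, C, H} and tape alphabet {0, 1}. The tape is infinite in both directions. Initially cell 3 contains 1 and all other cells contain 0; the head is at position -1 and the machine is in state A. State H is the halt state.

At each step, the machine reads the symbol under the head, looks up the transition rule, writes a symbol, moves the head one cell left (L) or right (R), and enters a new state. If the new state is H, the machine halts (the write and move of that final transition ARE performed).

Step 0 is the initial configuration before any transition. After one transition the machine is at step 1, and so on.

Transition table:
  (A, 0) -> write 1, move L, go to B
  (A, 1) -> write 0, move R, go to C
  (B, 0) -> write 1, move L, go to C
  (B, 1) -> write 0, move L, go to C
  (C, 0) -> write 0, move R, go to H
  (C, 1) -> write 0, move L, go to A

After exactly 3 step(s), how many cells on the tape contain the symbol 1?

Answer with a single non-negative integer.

Answer: 3

Derivation:
Step 1: in state A at pos -1, read 0 -> (A,0)->write 1,move L,goto B. Now: state=B, head=-2, tape[-3..4]=00100010 (head:  ^)
Step 2: in state B at pos -2, read 0 -> (B,0)->write 1,move L,goto C. Now: state=C, head=-3, tape[-4..4]=001100010 (head:  ^)
Step 3: in state C at pos -3, read 0 -> (C,0)->write 0,move R,goto H. Now: state=H, head=-2, tape[-4..4]=001100010 (head:   ^)
Cells containing 1 after step 3: {-2, -1, 3} -> 3 cell(s)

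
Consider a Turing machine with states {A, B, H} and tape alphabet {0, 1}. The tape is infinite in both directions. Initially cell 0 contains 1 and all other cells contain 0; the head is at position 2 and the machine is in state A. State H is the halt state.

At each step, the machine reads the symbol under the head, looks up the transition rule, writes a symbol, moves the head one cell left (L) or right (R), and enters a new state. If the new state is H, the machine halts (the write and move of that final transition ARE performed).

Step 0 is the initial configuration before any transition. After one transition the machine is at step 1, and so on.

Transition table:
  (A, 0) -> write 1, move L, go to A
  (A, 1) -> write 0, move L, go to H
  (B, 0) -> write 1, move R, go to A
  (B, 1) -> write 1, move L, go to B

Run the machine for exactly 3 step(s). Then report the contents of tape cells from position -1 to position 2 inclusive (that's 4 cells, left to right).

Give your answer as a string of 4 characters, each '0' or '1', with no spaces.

Answer: 0011

Derivation:
Step 1: in state A at pos 2, read 0 -> (A,0)->write 1,move L,goto A. Now: state=A, head=1, tape[-1..3]=01010 (head:   ^)
Step 2: in state A at pos 1, read 0 -> (A,0)->write 1,move L,goto A. Now: state=A, head=0, tape[-1..3]=01110 (head:  ^)
Step 3: in state A at pos 0, read 1 -> (A,1)->write 0,move L,goto H. Now: state=H, head=-1, tape[-2..3]=000110 (head:  ^)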